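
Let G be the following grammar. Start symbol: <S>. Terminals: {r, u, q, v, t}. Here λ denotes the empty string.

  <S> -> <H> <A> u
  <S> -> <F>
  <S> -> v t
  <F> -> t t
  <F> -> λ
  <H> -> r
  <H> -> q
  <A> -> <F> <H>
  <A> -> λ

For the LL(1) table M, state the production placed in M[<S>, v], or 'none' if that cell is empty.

FIRST(<F>) = {λ, t}
FIRST(<H>) = {q, r}
FIRST(<S>) = {λ, q, r, t, v}  (via <H> <A> u, <F>)
FIRST(<A>) = {λ, q, r, t}  (via <F> <H>)
FOLLOW(<S>) includes $ since <S> is the start symbol.
FOLLOW(<S>): <S> appears on no right-hand side. Thus FOLLOW(<S>) = {$}.
For <S> -> <H> <A> u: FIRST(<H> <A> u) = {q, r}, so it goes in M[<S>, t] for t ∈ {q, r}.
For <S> -> <F>: FIRST(<F>) = {λ, t}, so it goes in M[<S>, t] for t ∈ {t}; since λ ∈ FIRST, also for every t ∈ FOLLOW(<S>) = {$}.
For <S> -> v t: FIRST(v t) = {v}, so it goes in M[<S>, t] for t ∈ {v}.

<S> -> v t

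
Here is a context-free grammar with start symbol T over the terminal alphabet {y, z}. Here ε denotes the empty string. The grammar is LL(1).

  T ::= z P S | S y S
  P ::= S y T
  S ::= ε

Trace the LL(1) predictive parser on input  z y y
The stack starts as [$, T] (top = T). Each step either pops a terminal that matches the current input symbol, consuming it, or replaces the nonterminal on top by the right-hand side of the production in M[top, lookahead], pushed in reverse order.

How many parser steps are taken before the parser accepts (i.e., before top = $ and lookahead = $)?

10

      Stack      Input    Action
   1  $ T        z y y $  expand T ::= z P S
   2  $ S P z    z y y $  match z
   3  $ S P      y y $    expand P ::= S y T
   4  $ S T y S  y y $    expand S ::= ε
   5  $ S T y    y y $    match y
   6  $ S T      y $      expand T ::= S y S
   7  $ S S y S  y $      expand S ::= ε
   8  $ S S y    y $      match y
   9  $ S S      $        expand S ::= ε
  10  $ S        $        expand S ::= ε
Accept reached after 10 steps.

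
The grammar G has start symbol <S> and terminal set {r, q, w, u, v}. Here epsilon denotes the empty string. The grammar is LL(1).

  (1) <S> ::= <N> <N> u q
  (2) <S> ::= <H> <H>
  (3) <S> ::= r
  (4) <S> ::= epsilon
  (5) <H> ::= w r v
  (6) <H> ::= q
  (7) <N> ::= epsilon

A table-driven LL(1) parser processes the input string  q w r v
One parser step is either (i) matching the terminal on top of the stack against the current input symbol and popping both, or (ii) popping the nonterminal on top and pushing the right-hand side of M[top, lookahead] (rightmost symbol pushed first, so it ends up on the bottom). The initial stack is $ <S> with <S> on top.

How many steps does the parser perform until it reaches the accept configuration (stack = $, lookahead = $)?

     Stack      Input      Action
  1  $ <S>      q w r v $  expand <S> ::= <H> <H>
  2  $ <H> <H>  q w r v $  expand <H> ::= q
  3  $ <H> q    q w r v $  match q
  4  $ <H>      w r v $    expand <H> ::= w r v
  5  $ v r w    w r v $    match w
  6  $ v r      r v $      match r
  7  $ v        v $        match v
Accept reached after 7 steps.

7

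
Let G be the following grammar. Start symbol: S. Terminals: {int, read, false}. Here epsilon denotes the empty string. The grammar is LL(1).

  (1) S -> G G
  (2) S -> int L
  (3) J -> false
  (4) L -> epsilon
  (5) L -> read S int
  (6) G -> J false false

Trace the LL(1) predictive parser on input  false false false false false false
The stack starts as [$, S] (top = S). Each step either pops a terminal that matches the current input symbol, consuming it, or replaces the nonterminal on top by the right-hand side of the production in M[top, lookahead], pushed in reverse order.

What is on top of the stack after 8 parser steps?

false

     Stack                  Input                                  Action
  1  $ S                    false false false false false false $  expand S -> G G
  2  $ G G                  false false false false false false $  expand G -> J false false
  3  $ G false false J      false false false false false false $  expand J -> false
  4  $ G false false false  false false false false false false $  match false
  5  $ G false false        false false false false false $        match false
  6  $ G false              false false false false $              match false
  7  $ G                    false false false $                    expand G -> J false false
  8  $ false false J        false false false $                    expand J -> false
Stack after step 8: $ false false false (top = false).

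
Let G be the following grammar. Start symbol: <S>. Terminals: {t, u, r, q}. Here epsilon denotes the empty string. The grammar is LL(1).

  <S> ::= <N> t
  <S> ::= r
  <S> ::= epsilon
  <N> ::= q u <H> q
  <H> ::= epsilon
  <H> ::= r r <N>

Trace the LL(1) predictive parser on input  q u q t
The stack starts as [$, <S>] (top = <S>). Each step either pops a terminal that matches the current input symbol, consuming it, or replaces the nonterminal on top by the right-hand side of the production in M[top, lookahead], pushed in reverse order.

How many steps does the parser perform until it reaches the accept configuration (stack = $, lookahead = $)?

step 1: stack=$ <S>  input=q u q t $  — expand <S> ::= <N> t
step 2: stack=$ t <N>  input=q u q t $  — expand <N> ::= q u <H> q
step 3: stack=$ t q <H> u q  input=q u q t $  — match q
step 4: stack=$ t q <H> u  input=u q t $  — match u
step 5: stack=$ t q <H>  input=q t $  — expand <H> ::= epsilon
step 6: stack=$ t q  input=q t $  — match q
step 7: stack=$ t  input=t $  — match t
Accept reached after 7 steps.

7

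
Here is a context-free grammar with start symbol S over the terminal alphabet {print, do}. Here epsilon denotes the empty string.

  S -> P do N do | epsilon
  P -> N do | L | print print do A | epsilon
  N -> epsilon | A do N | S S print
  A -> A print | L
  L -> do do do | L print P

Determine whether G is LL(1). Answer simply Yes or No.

FIRST(S) = {epsilon, do, print}
FIRST(P) = {epsilon, do, print}
FIRST(N) = {epsilon, do, print}
FIRST(A) = {do}
FIRST(L) = {do}
FOLLOW(S) = {$, do, print}
FOLLOW(P) = {do, print}
FOLLOW(N) = {do}
FOLLOW(A) = {do, print}
FOLLOW(L) = {do, print}
Cell M[A, do] receives both A -> A print and A -> L — the grammar is not LL(1).

No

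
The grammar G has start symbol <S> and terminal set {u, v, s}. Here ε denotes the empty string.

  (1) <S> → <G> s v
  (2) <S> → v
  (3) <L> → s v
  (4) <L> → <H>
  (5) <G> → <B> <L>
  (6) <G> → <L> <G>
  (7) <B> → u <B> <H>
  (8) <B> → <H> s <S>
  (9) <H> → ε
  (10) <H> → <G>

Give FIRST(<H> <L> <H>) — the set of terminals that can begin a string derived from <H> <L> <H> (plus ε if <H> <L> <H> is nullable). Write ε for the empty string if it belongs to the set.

FIRST(<S>): from <S>→<G> s v we get {s, u}; from <S>→v we get {v}. So FIRST(<S>) = {s, u, v}.
FIRST(<L>): from <L>→s v we get {s}; from <L>→<H> we get {ε, s, u}. So FIRST(<L>) = {ε, s, u}.
FIRST(<G>): from <G>→<B> <L> we get {s, u}; from <G>→<L> <G> we get {s, u}. So FIRST(<G>) = {s, u}.
FIRST(<H>): from <H>→ε we get {ε}; from <H>→<G> we get {s, u}. So FIRST(<H>) = {ε, s, u}.
FIRST(<B>): from <B>→u <B> <H> we get {u}; from <B>→<H> s <S> we get {s, u}. So FIRST(<B>) = {s, u}.
FIRST(<H> <L> <H>): take FIRST of each symbol in turn, carrying on past any symbol whose FIRST contains ε; result {ε, s, u}.

{ε, s, u}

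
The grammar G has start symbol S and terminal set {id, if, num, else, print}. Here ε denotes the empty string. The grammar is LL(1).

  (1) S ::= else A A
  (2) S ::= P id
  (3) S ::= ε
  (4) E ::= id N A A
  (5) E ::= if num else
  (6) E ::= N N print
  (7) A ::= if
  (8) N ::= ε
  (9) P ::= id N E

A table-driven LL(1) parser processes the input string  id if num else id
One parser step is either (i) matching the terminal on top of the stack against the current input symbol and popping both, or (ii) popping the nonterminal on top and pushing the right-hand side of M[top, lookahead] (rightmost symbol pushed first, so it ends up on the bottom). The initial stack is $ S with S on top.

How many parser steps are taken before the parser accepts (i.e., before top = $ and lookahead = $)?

step 1: stack=$ S  input=id if num else id $  — expand S ::= P id
step 2: stack=$ id P  input=id if num else id $  — expand P ::= id N E
step 3: stack=$ id E N id  input=id if num else id $  — match id
step 4: stack=$ id E N  input=if num else id $  — expand N ::= ε
step 5: stack=$ id E  input=if num else id $  — expand E ::= if num else
step 6: stack=$ id else num if  input=if num else id $  — match if
step 7: stack=$ id else num  input=num else id $  — match num
step 8: stack=$ id else  input=else id $  — match else
step 9: stack=$ id  input=id $  — match id
Accept reached after 9 steps.

9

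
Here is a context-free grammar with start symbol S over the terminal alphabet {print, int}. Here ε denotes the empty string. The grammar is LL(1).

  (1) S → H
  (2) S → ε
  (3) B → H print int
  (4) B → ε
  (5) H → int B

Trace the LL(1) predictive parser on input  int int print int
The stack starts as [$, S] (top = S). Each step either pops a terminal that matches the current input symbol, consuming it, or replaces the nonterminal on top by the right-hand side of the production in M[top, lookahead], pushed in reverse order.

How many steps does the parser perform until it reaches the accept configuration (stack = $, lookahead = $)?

     Stack              Input                Action
  1  $ S                int int print int $  expand S → H
  2  $ H                int int print int $  expand H → int B
  3  $ B int            int int print int $  match int
  4  $ B                int print int $      expand B → H print int
  5  $ int print H      int print int $      expand H → int B
  6  $ int print B int  int print int $      match int
  7  $ int print B      print int $          expand B → ε
  8  $ int print        print int $          match print
  9  $ int              int $                match int
Accept reached after 9 steps.

9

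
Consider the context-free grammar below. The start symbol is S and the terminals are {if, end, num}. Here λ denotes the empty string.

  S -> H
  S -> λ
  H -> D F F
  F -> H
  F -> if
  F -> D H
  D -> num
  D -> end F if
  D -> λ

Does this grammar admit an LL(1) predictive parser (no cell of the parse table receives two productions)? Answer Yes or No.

FIRST(S) = {λ, end, if, num}
FIRST(H) = {end, if, num}
FIRST(F) = {end, if, num}
FIRST(D) = {λ, end, num}
FOLLOW(S) = {$}
FOLLOW(H) = {$, end, if, num}
FOLLOW(F) = {$, end, if, num}
FOLLOW(D) = {end, if, num}
Cell M[D, end] receives both D -> end F if and D -> λ — the grammar is not LL(1).

No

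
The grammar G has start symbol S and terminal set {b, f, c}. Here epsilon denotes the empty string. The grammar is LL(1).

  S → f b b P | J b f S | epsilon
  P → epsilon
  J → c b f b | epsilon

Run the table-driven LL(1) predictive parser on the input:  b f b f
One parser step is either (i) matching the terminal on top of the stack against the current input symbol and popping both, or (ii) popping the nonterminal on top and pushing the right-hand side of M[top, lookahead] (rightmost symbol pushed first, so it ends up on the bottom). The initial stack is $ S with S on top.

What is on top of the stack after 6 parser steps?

     Stack      Input      Action
  1  $ S        b f b f $  expand S → J b f S
  2  $ S f b J  b f b f $  expand J → epsilon
  3  $ S f b    b f b f $  match b
  4  $ S f      f b f $    match f
  5  $ S        b f $      expand S → J b f S
  6  $ S f b J  b f $      expand J → epsilon
Stack after step 6: $ S f b (top = b).

b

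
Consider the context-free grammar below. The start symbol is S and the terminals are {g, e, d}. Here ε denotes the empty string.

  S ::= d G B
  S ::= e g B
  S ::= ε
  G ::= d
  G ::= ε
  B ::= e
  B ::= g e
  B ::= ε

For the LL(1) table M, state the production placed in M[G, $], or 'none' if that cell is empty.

G ::= ε

FIRST(S) = {ε, d, e}
FIRST(G) = {ε, d}
FIRST(B) = {ε, e, g}
FOLLOW(S) includes $ since S is the start symbol.
FOLLOW(S): S appears on no right-hand side. Thus FOLLOW(S) = {$}.
FOLLOW(G): in S::=d G B, G is followed by B with FIRST {ε, e, g}; in S::=d G B, the suffix after G is nullable, so FOLLOW(G) ⊇ FOLLOW(S) = {$}. Thus FOLLOW(G) = {$, e, g}.
For G ::= d: FIRST(d) = {d}, so it goes in M[G, t] for t ∈ {d}.
For G ::= ε: FIRST(ε) = {ε}, so it goes in M[G, t] for t ∈ {}; since ε ∈ FIRST, also for every t ∈ FOLLOW(G) = {$, e, g}.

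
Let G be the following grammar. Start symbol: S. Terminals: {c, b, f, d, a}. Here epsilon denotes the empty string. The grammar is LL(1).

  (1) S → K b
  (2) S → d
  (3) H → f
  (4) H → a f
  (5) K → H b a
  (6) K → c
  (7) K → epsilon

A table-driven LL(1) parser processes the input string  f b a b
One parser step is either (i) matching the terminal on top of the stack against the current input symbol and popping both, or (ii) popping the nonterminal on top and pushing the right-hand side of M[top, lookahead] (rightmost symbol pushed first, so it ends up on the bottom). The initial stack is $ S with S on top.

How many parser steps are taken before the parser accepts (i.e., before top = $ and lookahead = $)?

step 1: stack=$ S  input=f b a b $  — expand S → K b
step 2: stack=$ b K  input=f b a b $  — expand K → H b a
step 3: stack=$ b a b H  input=f b a b $  — expand H → f
step 4: stack=$ b a b f  input=f b a b $  — match f
step 5: stack=$ b a b  input=b a b $  — match b
step 6: stack=$ b a  input=a b $  — match a
step 7: stack=$ b  input=b $  — match b
Accept reached after 7 steps.

7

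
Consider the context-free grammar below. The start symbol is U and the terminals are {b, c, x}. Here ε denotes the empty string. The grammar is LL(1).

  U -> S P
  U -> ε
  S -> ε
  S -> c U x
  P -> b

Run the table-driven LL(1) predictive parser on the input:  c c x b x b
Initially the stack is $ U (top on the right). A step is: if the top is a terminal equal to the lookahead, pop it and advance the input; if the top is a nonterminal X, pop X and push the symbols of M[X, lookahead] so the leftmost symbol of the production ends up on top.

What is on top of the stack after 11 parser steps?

      Stack          Input          Action
   1  $ U            c c x b x b $  expand U -> S P
   2  $ P S          c c x b x b $  expand S -> c U x
   3  $ P x U c      c c x b x b $  match c
   4  $ P x U        c x b x b $    expand U -> S P
   5  $ P x P S      c x b x b $    expand S -> c U x
   6  $ P x P x U c  c x b x b $    match c
   7  $ P x P x U    x b x b $      expand U -> ε
   8  $ P x P x      x b x b $      match x
   9  $ P x P        b x b $        expand P -> b
  10  $ P x b        b x b $        match b
  11  $ P x          x b $          match x
Stack after step 11: $ P (top = P).

P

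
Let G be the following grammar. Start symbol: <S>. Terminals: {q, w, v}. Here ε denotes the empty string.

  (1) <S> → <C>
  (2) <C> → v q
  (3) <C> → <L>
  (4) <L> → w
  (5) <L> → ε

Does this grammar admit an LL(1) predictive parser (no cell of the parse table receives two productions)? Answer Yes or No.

Yes

FIRST(<S>) = {ε, v, w}
FIRST(<C>) = {ε, v, w}
FIRST(<L>) = {ε, w}
FOLLOW(<S>) = {$}
FOLLOW(<C>) = {$}
FOLLOW(<L>) = {$}
Each cell of M receives at most one production.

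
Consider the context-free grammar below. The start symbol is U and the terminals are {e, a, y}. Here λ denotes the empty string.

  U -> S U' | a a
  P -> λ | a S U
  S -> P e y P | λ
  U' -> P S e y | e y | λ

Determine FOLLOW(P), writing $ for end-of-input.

FIRST(P) = {λ, a}
FIRST(S) = {λ, a, e}  (via P e y P)
FIRST(U') = {λ, a, e}  (via P S e y)
FIRST(U) = {λ, a, e}  (via S U')
FOLLOW(U) includes $ since U is the start symbol.
FOLLOW(U): in P->a S U, the suffix after U is empty, so FOLLOW(U) ⊇ FOLLOW(P) = {$, a, e}. Thus FOLLOW(U) = {$, a, e}.
FOLLOW(U'): in U->S U', the suffix after U' is empty, so FOLLOW(U') ⊇ FOLLOW(U) = {$, a, e}. Thus FOLLOW(U') = {$, a, e}.
FOLLOW(P): in S->P e y P (occurrence 1), P is followed by e y P with FIRST {e}; in S->P e y P (occurrence 2), the suffix after P is empty, so FOLLOW(P) ⊇ FOLLOW(S) = {$, a, e}; in U'->P S e y, P is followed by S e y with FIRST {a, e}. Thus FOLLOW(P) = {$, a, e}.
FOLLOW(S): in U->S U', S is followed by U' with FIRST {λ, a, e}; in U->S U', the suffix after S is nullable, so FOLLOW(S) ⊇ FOLLOW(U) = {$, a, e}; in P->a S U, S is followed by U with FIRST {λ, a, e}; in P->a S U, the suffix after S is nullable, so FOLLOW(S) ⊇ FOLLOW(P) = {$, a, e}; in U'->P S e y, S is followed by e y with FIRST {e}. Thus FOLLOW(S) = {$, a, e}.

{$, a, e}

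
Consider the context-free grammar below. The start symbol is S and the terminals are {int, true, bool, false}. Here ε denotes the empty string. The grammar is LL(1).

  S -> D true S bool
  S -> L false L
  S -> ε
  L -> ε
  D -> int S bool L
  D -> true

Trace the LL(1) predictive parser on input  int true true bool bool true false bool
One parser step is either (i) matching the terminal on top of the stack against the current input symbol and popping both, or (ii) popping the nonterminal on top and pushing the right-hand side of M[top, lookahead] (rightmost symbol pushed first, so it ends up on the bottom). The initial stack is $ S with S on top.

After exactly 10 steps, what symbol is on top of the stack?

      Stack                                  Input                                      Action
   1  $ S                                    int true true bool bool true false bool $  expand S -> D true S bool
   2  $ bool S true D                        int true true bool bool true false bool $  expand D -> int S bool L
   3  $ bool S true L bool S int             int true true bool bool true false bool $  match int
   4  $ bool S true L bool S                 true true bool bool true false bool $      expand S -> D true S bool
   5  $ bool S true L bool bool S true D     true true bool bool true false bool $      expand D -> true
   6  $ bool S true L bool bool S true true  true true bool bool true false bool $      match true
   7  $ bool S true L bool bool S true       true bool bool true false bool $           match true
   8  $ bool S true L bool bool S            bool bool true false bool $                expand S -> ε
   9  $ bool S true L bool bool              bool bool true false bool $                match bool
  10  $ bool S true L bool                   bool true false bool $                     match bool
Stack after step 10: $ bool S true L (top = L).

L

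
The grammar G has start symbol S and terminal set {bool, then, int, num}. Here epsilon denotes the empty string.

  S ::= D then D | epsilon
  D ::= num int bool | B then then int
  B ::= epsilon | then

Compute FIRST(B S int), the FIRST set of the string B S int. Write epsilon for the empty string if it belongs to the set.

FIRST(B): from B::=epsilon we get {epsilon}; from B::=then we get {then}. So FIRST(B) = {epsilon, then}.
FIRST(D): from D::=num int bool we get {num}; from D::=B then then int we get {then}. So FIRST(D) = {num, then}.
FIRST(S): from S::=D then D we get {num, then}; from S::=epsilon we get {epsilon}. So FIRST(S) = {epsilon, num, then}.
FIRST(B S int): take FIRST of each symbol in turn, carrying on past any symbol whose FIRST contains epsilon; result {int, num, then}.

{int, num, then}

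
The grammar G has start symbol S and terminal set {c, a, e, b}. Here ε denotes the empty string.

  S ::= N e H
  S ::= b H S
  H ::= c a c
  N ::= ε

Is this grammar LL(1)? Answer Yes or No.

FIRST(S) = {b, e}
FIRST(H) = {c}
FIRST(N) = {ε}
FOLLOW(S) = {$}
FOLLOW(H) = {$, b, e}
FOLLOW(N) = {e}
Each cell of M receives at most one production.

Yes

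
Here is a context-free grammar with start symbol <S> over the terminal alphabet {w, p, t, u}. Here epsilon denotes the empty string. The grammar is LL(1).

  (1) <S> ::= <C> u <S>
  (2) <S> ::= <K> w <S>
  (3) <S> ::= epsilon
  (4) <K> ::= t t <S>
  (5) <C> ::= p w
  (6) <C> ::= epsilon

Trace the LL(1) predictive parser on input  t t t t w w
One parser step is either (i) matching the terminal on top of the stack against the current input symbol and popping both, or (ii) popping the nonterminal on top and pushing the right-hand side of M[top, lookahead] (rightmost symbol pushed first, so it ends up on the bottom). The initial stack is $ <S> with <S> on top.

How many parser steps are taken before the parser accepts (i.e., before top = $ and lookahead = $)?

13

step 1: stack=$ <S>  input=t t t t w w $  — expand <S> ::= <K> w <S>
step 2: stack=$ <S> w <K>  input=t t t t w w $  — expand <K> ::= t t <S>
step 3: stack=$ <S> w <S> t t  input=t t t t w w $  — match t
step 4: stack=$ <S> w <S> t  input=t t t w w $  — match t
step 5: stack=$ <S> w <S>  input=t t w w $  — expand <S> ::= <K> w <S>
step 6: stack=$ <S> w <S> w <K>  input=t t w w $  — expand <K> ::= t t <S>
step 7: stack=$ <S> w <S> w <S> t t  input=t t w w $  — match t
step 8: stack=$ <S> w <S> w <S> t  input=t w w $  — match t
step 9: stack=$ <S> w <S> w <S>  input=w w $  — expand <S> ::= epsilon
step 10: stack=$ <S> w <S> w  input=w w $  — match w
step 11: stack=$ <S> w <S>  input=w $  — expand <S> ::= epsilon
step 12: stack=$ <S> w  input=w $  — match w
step 13: stack=$ <S>  input=$  — expand <S> ::= epsilon
Accept reached after 13 steps.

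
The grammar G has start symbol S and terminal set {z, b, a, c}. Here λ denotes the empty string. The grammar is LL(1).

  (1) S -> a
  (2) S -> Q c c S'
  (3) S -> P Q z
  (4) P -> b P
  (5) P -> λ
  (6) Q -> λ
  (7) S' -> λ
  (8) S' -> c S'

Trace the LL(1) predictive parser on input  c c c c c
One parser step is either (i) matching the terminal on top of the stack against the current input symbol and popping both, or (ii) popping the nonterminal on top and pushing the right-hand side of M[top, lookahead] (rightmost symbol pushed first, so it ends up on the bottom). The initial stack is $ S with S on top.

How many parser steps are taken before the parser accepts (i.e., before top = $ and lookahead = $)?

11

step 1: stack=$ S  input=c c c c c $  — expand S -> Q c c S'
step 2: stack=$ S' c c Q  input=c c c c c $  — expand Q -> λ
step 3: stack=$ S' c c  input=c c c c c $  — match c
step 4: stack=$ S' c  input=c c c c $  — match c
step 5: stack=$ S'  input=c c c $  — expand S' -> c S'
step 6: stack=$ S' c  input=c c c $  — match c
step 7: stack=$ S'  input=c c $  — expand S' -> c S'
step 8: stack=$ S' c  input=c c $  — match c
step 9: stack=$ S'  input=c $  — expand S' -> c S'
step 10: stack=$ S' c  input=c $  — match c
step 11: stack=$ S'  input=$  — expand S' -> λ
Accept reached after 11 steps.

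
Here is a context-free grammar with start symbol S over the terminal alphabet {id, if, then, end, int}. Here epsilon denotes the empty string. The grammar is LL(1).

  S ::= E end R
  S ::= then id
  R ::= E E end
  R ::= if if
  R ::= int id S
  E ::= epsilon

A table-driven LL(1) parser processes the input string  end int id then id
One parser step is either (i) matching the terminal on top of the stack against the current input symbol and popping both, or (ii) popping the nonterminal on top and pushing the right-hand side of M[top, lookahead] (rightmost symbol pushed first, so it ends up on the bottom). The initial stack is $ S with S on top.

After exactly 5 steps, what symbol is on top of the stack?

step 1: stack=$ S  input=end int id then id $  — expand S ::= E end R
step 2: stack=$ R end E  input=end int id then id $  — expand E ::= epsilon
step 3: stack=$ R end  input=end int id then id $  — match end
step 4: stack=$ R  input=int id then id $  — expand R ::= int id S
step 5: stack=$ S id int  input=int id then id $  — match int
Stack after step 5: $ S id (top = id).

id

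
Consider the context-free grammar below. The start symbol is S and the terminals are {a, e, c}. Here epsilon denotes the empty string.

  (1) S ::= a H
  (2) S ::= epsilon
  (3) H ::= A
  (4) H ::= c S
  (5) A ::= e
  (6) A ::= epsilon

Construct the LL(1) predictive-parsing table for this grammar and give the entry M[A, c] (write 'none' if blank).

none

FIRST(S): from S::=a H we get {a}; from S::=epsilon we get {epsilon}. So FIRST(S) = {epsilon, a}.
FIRST(A): from A::=e we get {e}; from A::=epsilon we get {epsilon}. So FIRST(A) = {epsilon, e}.
FIRST(H): from H::=A we get {epsilon, e}; from H::=c S we get {c}. So FIRST(H) = {epsilon, c, e}.
FOLLOW(S) includes $ since S is the start symbol.
FOLLOW(H): in S::=a H, the suffix after H is empty, so FOLLOW(H) ⊇ FOLLOW(S) = {$}. Thus FOLLOW(H) = {$}.
FOLLOW(A): in H::=A, the suffix after A is empty, so FOLLOW(A) ⊇ FOLLOW(H) = {$}. Thus FOLLOW(A) = {$}.
For A ::= e: FIRST(e) = {e}, so it goes in M[A, t] for t ∈ {e}.
For A ::= epsilon: FIRST(epsilon) = {epsilon}, so it goes in M[A, t] for t ∈ {}; since epsilon ∈ FIRST, also for every t ∈ FOLLOW(A) = {$}.
None of these place a production in M[A, c].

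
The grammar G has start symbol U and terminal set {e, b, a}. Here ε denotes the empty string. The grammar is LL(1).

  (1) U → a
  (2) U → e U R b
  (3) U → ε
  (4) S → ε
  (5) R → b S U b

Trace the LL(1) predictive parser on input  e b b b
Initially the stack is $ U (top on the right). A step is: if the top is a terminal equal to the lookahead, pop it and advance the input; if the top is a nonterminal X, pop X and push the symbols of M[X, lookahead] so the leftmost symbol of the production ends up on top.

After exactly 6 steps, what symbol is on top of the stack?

U

step 1: stack=$ U  input=e b b b $  — expand U → e U R b
step 2: stack=$ b R U e  input=e b b b $  — match e
step 3: stack=$ b R U  input=b b b $  — expand U → ε
step 4: stack=$ b R  input=b b b $  — expand R → b S U b
step 5: stack=$ b b U S b  input=b b b $  — match b
step 6: stack=$ b b U S  input=b b $  — expand S → ε
Stack after step 6: $ b b U (top = U).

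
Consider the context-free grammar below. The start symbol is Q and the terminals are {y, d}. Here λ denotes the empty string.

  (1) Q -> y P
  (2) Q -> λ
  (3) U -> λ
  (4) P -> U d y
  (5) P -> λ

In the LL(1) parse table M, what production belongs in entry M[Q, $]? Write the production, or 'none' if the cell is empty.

Q -> λ

FIRST(Q) = {λ, y}
FIRST(U) = {λ}
FIRST(P) = {λ, d}  (via U d y)
FOLLOW(Q) includes $ since Q is the start symbol.
FOLLOW(Q): Q appears on no right-hand side. Thus FOLLOW(Q) = {$}.
For Q -> y P: FIRST(y P) = {y}, so it goes in M[Q, t] for t ∈ {y}.
For Q -> λ: FIRST(λ) = {λ}, so it goes in M[Q, t] for t ∈ {}; since λ ∈ FIRST, also for every t ∈ FOLLOW(Q) = {$}.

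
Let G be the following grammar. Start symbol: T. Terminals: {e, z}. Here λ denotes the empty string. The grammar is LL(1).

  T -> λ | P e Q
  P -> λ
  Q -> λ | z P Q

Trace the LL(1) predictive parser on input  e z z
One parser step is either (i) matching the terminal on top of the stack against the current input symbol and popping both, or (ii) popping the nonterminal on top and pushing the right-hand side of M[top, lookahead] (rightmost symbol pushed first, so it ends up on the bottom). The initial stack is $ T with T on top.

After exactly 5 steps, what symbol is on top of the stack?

step 1: stack=$ T  input=e z z $  — expand T -> P e Q
step 2: stack=$ Q e P  input=e z z $  — expand P -> λ
step 3: stack=$ Q e  input=e z z $  — match e
step 4: stack=$ Q  input=z z $  — expand Q -> z P Q
step 5: stack=$ Q P z  input=z z $  — match z
Stack after step 5: $ Q P (top = P).

P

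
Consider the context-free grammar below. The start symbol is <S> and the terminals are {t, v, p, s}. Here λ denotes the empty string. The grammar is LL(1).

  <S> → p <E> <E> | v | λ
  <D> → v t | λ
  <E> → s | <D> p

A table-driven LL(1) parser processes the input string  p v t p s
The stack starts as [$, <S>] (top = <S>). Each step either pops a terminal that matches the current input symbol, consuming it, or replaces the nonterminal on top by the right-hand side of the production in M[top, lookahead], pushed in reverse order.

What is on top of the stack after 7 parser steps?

     Stack        Input        Action
  1  $ <S>        p v t p s $  expand <S> → p <E> <E>
  2  $ <E> <E> p  p v t p s $  match p
  3  $ <E> <E>    v t p s $    expand <E> → <D> p
  4  $ <E> p <D>  v t p s $    expand <D> → v t
  5  $ <E> p t v  v t p s $    match v
  6  $ <E> p t    t p s $      match t
  7  $ <E> p      p s $        match p
Stack after step 7: $ <E> (top = <E>).

<E>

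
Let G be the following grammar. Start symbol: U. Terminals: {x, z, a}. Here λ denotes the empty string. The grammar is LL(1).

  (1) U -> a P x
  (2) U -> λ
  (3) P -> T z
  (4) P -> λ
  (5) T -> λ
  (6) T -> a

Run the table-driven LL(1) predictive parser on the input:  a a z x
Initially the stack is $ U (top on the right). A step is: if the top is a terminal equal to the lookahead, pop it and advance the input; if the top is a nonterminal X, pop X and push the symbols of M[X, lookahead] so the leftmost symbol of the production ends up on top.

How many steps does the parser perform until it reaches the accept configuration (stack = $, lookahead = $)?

     Stack    Input      Action
  1  $ U      a a z x $  expand U -> a P x
  2  $ x P a  a a z x $  match a
  3  $ x P    a z x $    expand P -> T z
  4  $ x z T  a z x $    expand T -> a
  5  $ x z a  a z x $    match a
  6  $ x z    z x $      match z
  7  $ x      x $        match x
Accept reached after 7 steps.

7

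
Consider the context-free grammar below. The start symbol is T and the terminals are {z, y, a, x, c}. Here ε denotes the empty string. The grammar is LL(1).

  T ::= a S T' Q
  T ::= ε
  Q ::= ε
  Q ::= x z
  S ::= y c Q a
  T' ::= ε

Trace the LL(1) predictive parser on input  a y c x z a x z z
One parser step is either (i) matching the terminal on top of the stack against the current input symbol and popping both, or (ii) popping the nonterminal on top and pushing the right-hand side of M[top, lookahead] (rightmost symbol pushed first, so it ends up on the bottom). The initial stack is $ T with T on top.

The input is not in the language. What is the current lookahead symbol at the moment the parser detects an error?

z

      Stack           Input                Action
   1  $ T             a y c x z a x z z $  expand T ::= a S T' Q
   2  $ Q T' S a      a y c x z a x z z $  match a
   3  $ Q T' S        y c x z a x z z $    expand S ::= y c Q a
   4  $ Q T' a Q c y  y c x z a x z z $    match y
   5  $ Q T' a Q c    c x z a x z z $      match c
   6  $ Q T' a Q      x z a x z z $        expand Q ::= x z
   7  $ Q T' a z x    x z a x z z $        match x
   8  $ Q T' a z      z a x z z $          match z
   9  $ Q T' a        a x z z $            match a
  10  $ Q T'          x z z $              expand T' ::= ε
  11  $ Q             x z z $              expand Q ::= x z
  12  $ z x           x z z $              match x
  13  $ z             z z $                match z
  14  $               z $                  error: stack empty but input remains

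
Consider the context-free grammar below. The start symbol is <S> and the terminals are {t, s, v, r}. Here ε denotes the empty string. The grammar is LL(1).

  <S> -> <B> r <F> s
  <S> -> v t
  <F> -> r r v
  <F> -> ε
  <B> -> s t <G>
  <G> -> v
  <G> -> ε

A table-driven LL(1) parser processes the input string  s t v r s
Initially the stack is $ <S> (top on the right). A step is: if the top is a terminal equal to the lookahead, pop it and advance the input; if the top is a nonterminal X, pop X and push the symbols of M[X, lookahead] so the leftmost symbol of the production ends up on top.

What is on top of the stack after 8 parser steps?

     Stack              Input        Action
  1  $ <S>              s t v r s $  expand <S> -> <B> r <F> s
  2  $ s <F> r <B>      s t v r s $  expand <B> -> s t <G>
  3  $ s <F> r <G> t s  s t v r s $  match s
  4  $ s <F> r <G> t    t v r s $    match t
  5  $ s <F> r <G>      v r s $      expand <G> -> v
  6  $ s <F> r v        v r s $      match v
  7  $ s <F> r          r s $        match r
  8  $ s <F>            s $          expand <F> -> ε
Stack after step 8: $ s (top = s).

s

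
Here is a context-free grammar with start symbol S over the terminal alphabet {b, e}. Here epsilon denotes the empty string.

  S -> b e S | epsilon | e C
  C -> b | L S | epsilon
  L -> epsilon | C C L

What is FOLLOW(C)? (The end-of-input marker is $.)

FIRST(S): from S->b e S we get {b}; from S->epsilon we get {epsilon}; from S->e C we get {e}. So FIRST(S) = {epsilon, b, e}.
FIRST(C): from C->b we get {b}; from C->L S we get {epsilon, b, e}; from C->epsilon we get {epsilon}. So FIRST(C) = {epsilon, b, e}.
FIRST(L): from L->epsilon we get {epsilon}; from L->C C L we get {epsilon, b, e}. So FIRST(L) = {epsilon, b, e}.
FOLLOW(S) includes $ since S is the start symbol.
FOLLOW(S): in S->b e S, the suffix after S is empty (adds nothing new); in C->L S, the suffix after S is empty, so FOLLOW(S) ⊇ FOLLOW(C) = {$, b, e}. Thus FOLLOW(S) = {$, b, e}.
FOLLOW(C): in S->e C, the suffix after C is empty, so FOLLOW(C) ⊇ FOLLOW(S) = {$, b, e}; in L->C C L (occurrence 1), C is followed by C L with FIRST {epsilon, b, e}; in L->C C L (occurrence 1), the suffix after C is nullable, so FOLLOW(C) ⊇ FOLLOW(L) = {$, b, e}; in L->C C L (occurrence 2), C is followed by L with FIRST {epsilon, b, e}; in L->C C L (occurrence 2), the suffix after C is nullable, so FOLLOW(C) ⊇ FOLLOW(L) = {$, b, e}. Thus FOLLOW(C) = {$, b, e}.
FOLLOW(L): in C->L S, L is followed by S with FIRST {epsilon, b, e}; in C->L S, the suffix after L is nullable, so FOLLOW(L) ⊇ FOLLOW(C) = {$, b, e}; in L->C C L, the suffix after L is empty (adds nothing new). Thus FOLLOW(L) = {$, b, e}.

{$, b, e}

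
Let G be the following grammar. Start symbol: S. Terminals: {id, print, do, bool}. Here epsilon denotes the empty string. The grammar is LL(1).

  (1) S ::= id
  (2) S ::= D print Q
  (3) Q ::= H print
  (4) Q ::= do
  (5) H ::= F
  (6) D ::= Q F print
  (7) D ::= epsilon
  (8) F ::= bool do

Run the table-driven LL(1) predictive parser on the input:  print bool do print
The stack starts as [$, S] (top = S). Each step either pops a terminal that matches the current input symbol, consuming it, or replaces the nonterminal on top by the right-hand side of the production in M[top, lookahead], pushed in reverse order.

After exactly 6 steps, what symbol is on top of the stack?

step 1: stack=$ S  input=print bool do print $  — expand S ::= D print Q
step 2: stack=$ Q print D  input=print bool do print $  — expand D ::= epsilon
step 3: stack=$ Q print  input=print bool do print $  — match print
step 4: stack=$ Q  input=bool do print $  — expand Q ::= H print
step 5: stack=$ print H  input=bool do print $  — expand H ::= F
step 6: stack=$ print F  input=bool do print $  — expand F ::= bool do
Stack after step 6: $ print do bool (top = bool).

bool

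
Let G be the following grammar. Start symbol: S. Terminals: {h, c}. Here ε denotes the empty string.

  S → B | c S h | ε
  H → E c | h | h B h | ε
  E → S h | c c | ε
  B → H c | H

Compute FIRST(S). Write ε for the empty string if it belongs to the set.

FIRST(S): from S→B we get {ε, c, h}; from S→c S h we get {c}; from S→ε we get {ε}. So FIRST(S) = {ε, c, h}.
FIRST(E): from E→S h we get {c, h}; from E→c c we get {c}; from E→ε we get {ε}. So FIRST(E) = {ε, c, h}.
FIRST(H): from H→E c we get {c, h}; from H→h we get {h}; from H→h B h we get {h}; from H→ε we get {ε}. So FIRST(H) = {ε, c, h}.
FIRST(B): from B→H c we get {c, h}; from B→H we get {ε, c, h}. So FIRST(B) = {ε, c, h}.

{ε, c, h}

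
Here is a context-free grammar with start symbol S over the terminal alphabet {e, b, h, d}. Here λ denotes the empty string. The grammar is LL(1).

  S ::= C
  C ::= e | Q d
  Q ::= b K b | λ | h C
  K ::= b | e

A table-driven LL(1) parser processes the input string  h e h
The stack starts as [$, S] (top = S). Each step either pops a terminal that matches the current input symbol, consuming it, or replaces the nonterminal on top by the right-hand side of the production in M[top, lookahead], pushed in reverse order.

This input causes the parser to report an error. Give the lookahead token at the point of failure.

h

step 1: stack=$ S  input=h e h $  — expand S ::= C
step 2: stack=$ C  input=h e h $  — expand C ::= Q d
step 3: stack=$ d Q  input=h e h $  — expand Q ::= h C
step 4: stack=$ d C h  input=h e h $  — match h
step 5: stack=$ d C  input=e h $  — expand C ::= e
step 6: stack=$ d e  input=e h $  — match e
step 7: stack=$ d  input=h $  — error: top is terminal d but lookahead is h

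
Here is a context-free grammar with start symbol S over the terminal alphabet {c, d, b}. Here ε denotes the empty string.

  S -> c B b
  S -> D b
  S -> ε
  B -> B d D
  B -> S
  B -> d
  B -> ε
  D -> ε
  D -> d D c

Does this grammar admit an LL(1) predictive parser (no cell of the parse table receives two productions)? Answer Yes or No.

No

FIRST(S) = {ε, b, c, d}
FIRST(B) = {ε, b, c, d}
FIRST(D) = {ε, d}
FOLLOW(S) = {$, b, d}
FOLLOW(B) = {b, d}
FOLLOW(D) = {b, c, d}
Cell M[B, b] receives both B -> B d D and B -> S and B -> ε — the grammar is not LL(1).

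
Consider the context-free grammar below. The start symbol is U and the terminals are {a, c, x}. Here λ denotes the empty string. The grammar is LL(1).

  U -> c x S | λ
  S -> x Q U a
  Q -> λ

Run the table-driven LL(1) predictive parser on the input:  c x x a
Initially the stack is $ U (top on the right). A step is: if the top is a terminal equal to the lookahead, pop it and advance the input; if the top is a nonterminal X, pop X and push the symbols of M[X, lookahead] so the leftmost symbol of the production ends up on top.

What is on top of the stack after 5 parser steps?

     Stack      Input      Action
  1  $ U        c x x a $  expand U -> c x S
  2  $ S x c    c x x a $  match c
  3  $ S x      x x a $    match x
  4  $ S        x a $      expand S -> x Q U a
  5  $ a U Q x  x a $      match x
Stack after step 5: $ a U Q (top = Q).

Q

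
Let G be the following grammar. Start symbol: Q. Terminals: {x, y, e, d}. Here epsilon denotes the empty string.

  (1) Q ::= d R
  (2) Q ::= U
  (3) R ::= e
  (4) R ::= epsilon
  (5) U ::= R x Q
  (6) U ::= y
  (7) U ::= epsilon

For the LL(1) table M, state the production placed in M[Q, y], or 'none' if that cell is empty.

FIRST(R): from R::=e we get {e}; from R::=epsilon we get {epsilon}. So FIRST(R) = {epsilon, e}.
FIRST(U): from U::=R x Q we get {e, x}; from U::=y we get {y}; from U::=epsilon we get {epsilon}. So FIRST(U) = {epsilon, e, x, y}.
FIRST(Q): from Q::=d R we get {d}; from Q::=U we get {epsilon, e, x, y}. So FIRST(Q) = {epsilon, d, e, x, y}.
FOLLOW(Q) includes $ since Q is the start symbol.
FOLLOW(Q): in U::=R x Q, the suffix after Q is empty, so FOLLOW(Q) ⊇ FOLLOW(U) = {$}. Thus FOLLOW(Q) = {$}.
FOLLOW(U): in Q::=U, the suffix after U is empty, so FOLLOW(U) ⊇ FOLLOW(Q) = {$}. Thus FOLLOW(U) = {$}.
For Q ::= d R: FIRST(d R) = {d}, so it goes in M[Q, t] for t ∈ {d}.
For Q ::= U: FIRST(U) = {epsilon, e, x, y}, so it goes in M[Q, t] for t ∈ {e, x, y}; since epsilon ∈ FIRST, also for every t ∈ FOLLOW(Q) = {$}.

Q ::= U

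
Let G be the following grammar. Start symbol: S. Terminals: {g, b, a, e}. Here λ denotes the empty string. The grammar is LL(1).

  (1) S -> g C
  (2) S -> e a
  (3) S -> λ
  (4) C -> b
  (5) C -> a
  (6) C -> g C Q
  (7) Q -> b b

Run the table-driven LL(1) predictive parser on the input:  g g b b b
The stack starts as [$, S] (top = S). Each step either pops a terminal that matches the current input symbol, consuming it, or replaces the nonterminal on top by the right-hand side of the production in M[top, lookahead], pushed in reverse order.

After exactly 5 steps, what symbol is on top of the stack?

b

step 1: stack=$ S  input=g g b b b $  — expand S -> g C
step 2: stack=$ C g  input=g g b b b $  — match g
step 3: stack=$ C  input=g b b b $  — expand C -> g C Q
step 4: stack=$ Q C g  input=g b b b $  — match g
step 5: stack=$ Q C  input=b b b $  — expand C -> b
Stack after step 5: $ Q b (top = b).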